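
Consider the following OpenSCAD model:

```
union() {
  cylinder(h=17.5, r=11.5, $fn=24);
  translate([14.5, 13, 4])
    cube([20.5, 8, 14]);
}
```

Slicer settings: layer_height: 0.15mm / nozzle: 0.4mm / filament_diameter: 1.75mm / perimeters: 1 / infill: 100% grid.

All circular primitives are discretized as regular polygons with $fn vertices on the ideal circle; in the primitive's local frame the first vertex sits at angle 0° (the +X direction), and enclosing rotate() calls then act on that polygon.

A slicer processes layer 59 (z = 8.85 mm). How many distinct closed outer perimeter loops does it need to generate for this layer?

At z = 8.85 mm: the r=11.5 cylinder contributes a regular 24-gon of circumradius 11.5; the 20.5×8 cube at (14.5, 13) contributes its full rectangle; Taking the union: the 2 present regions are separate (no shared area or edge), so areas and boundary lengths simply add and each stays a separate island — 2 connected regions. The result has 2 disconnected regions.

2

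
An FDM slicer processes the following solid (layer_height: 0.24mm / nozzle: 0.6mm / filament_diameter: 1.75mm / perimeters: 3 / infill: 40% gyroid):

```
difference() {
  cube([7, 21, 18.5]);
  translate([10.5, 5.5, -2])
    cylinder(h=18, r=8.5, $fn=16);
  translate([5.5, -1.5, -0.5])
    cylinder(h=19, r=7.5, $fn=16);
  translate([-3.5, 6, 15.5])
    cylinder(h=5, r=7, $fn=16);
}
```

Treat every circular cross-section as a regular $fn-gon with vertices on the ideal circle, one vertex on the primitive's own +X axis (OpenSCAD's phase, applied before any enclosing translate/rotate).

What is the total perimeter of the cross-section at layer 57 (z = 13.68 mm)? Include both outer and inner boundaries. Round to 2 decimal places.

45.02 mm

At z = 13.68 mm: the cube is present — its section is the full 7×21 rectangle (perimeter 56.00 mm); the r=8.5 cylinder at (10.5, 5.5) contributes a regular 16-gon of circumradius 8.5 (perimeter = 2·16·8.500·sin(180°/16) = 53.06 mm); the r=7.5 cylinder at (5.5, -1.5) contributes a regular 16-gon of circumradius 7.5 (perimeter = 2·16·7.500·sin(180°/16) = 46.82 mm); the cylinder at (-3.5, 6) does not reach this height (z outside [15.5, 20.5]); Taking the first minus the rest: starting from the 7×21 cube, the r=8.5 cylinder at (10.5, 5.5) partially overlaps it — only the 50.09 mm² overlap (of its 221.19 mm²) is removed, clipping the outline; the r=7.5 cylinder at (5.5, -1.5) partially overlaps it — only the 12.84 mm² overlap (of its 172.21 mm²) is removed, clipping the outline — boundary = 45.02 mm. Overall, the cross-section is a single solid region. Total boundary length (outer) = 45.02 mm.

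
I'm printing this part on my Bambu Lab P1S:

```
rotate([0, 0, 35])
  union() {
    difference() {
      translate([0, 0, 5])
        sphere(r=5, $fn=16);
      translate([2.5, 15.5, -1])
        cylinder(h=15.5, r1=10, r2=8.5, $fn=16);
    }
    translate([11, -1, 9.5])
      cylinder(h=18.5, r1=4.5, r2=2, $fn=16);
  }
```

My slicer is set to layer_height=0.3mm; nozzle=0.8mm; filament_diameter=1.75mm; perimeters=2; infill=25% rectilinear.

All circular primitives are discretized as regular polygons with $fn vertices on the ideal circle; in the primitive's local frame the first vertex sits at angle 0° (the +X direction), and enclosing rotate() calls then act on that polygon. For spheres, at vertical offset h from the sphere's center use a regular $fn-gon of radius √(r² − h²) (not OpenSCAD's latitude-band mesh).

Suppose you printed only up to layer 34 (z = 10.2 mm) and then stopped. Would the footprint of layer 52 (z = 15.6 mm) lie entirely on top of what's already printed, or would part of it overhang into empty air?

entirely on top

Compare the two slices. At z = 10.2: the sphere is absent (|z−center|=5.200 > r=5); the cone at (2.5, 15.5) contributes a regular 16-gon of circumradius 8.916 (interpolated between r1=10 and r2=8.5 at t=0.723) (area = (16/2)·8.916²·sin(360°/16) = 243.38 mm²); Subtracting the remaining from the first: the first operand is absent here, so nothing remains; the cone at (11, -1) contributes a regular 16-gon of circumradius 4.405 (interpolated between r1=4.5 and r2=2 at t=0.038) (area = (16/2)·4.405²·sin(360°/16) = 59.42 mm²); Merging all regions: only the cone at (11, -1) is present, so the union is just that shape — area = 59.42 mm²; (whole slice rotated 35° about Z — lengths, areas and connectivity unchanged). At z = 15.6: the sphere is not intersected at this z (|z−center|=10.600 > r=5); the cone at (2.5, 15.5) is not intersected at this z (z outside [-1, 14.5]); Subtracting the remaining from the first: the first operand is absent here, so nothing remains; the cone at (11, -1) contributes a regular 16-gon of circumradius 3.676 (interpolated between r1=4.5 and r2=2 at t=0.330) (area = (16/2)·3.676²·sin(360°/16) = 41.36 mm²); Merging all regions: only the cone at (11, -1) is present, so the union is just that shape — area = 41.36 mm²; (whole slice rotated 35° about Z — lengths, areas and connectivity unchanged). Checking containment: the cross-section at z = 15.6 is a subset of the cross-section at z = 10.2.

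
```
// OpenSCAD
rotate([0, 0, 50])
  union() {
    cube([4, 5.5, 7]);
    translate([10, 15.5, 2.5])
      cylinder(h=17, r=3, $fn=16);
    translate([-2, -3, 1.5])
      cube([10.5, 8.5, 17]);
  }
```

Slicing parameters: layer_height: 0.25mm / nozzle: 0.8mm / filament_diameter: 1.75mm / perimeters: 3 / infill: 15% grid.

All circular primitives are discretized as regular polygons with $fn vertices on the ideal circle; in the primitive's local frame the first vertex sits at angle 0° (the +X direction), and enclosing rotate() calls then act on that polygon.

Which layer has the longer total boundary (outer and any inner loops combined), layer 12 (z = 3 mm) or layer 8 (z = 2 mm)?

Layer 12 (z = 3): the cube is present — its section is the full 4×5.5 rectangle (perimeter 19.00 mm); the r=3 cylinder at (10, 15.5) contributes a regular 16-gon of circumradius 3 (perimeter = 2·16·3.000·sin(180°/16) = 18.73 mm); the cube at (-2, -3) (footprint 10.5×8.5) is included at this height (perimeter 38.00 mm); Merging all regions: the regions partially overlap (shared area 22.00 mm²), so the edge portions inside another operand are dropped and the merged outline is re-measured after clipping — boundary = 56.73 mm; (rotated 50° about Z; rotation is an isometry so areas/perimeters/island counts are preserved). So its perimeter = 56.73 mm. Layer 8 (z = 2): the cube (footprint 4×5.5) is included at this height (perimeter 19.00 mm); the cylinder at (10, 15.5) is not intersected at this z (z outside [2.5, 19.5]); the cube at (-2, -3) (footprint 10.5×8.5) is included at this height (perimeter 38.00 mm); Combining (union): the 4×5.5 cube lies entirely inside the 10.5×8.5 cube at (-2, -3), so the union is just the 10.5×8.5 cube at (-2, -3) — boundary = 38.00 mm; (whole slice rotated 50° about Z — lengths, areas and connectivity unchanged). So its perimeter = 38.00 mm. Layer 12 is larger (56.73 vs 38.00 mm).

layer 12 (z = 3 mm)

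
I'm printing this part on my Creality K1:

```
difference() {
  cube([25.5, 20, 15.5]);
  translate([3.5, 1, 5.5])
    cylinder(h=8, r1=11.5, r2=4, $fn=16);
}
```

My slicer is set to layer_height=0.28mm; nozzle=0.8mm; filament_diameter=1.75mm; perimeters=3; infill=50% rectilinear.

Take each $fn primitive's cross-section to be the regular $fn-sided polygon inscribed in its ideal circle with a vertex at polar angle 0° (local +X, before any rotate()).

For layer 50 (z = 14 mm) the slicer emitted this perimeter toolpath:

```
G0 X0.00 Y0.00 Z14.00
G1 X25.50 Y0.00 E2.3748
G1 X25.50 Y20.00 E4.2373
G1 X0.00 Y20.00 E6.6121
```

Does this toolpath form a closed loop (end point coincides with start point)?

Start point (G0): (0.00, 0.00). End point (last G1): the path does not return to the start — open.

no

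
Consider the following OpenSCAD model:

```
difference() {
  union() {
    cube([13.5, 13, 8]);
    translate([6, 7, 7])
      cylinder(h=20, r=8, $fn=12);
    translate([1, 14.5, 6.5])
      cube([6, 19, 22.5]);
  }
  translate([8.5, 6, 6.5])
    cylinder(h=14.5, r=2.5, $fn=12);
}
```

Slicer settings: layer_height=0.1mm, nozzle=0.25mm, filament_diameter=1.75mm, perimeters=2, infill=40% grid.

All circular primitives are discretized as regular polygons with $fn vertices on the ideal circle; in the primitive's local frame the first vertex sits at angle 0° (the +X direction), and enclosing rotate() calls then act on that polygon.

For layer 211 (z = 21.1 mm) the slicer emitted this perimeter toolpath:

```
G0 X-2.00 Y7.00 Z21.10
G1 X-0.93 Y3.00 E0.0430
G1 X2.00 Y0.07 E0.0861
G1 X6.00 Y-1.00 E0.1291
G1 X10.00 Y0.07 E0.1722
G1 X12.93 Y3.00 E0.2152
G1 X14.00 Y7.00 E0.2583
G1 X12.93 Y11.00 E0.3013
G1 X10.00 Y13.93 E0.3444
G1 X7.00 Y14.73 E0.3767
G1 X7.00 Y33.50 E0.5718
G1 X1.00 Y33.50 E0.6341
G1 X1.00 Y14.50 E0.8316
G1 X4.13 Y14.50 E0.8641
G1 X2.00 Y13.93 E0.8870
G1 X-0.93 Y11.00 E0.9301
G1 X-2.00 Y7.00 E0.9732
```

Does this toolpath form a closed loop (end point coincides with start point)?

yes

Start point (G0): (-2.00, 7.00). End point (last G1): the path returns to the start — closed.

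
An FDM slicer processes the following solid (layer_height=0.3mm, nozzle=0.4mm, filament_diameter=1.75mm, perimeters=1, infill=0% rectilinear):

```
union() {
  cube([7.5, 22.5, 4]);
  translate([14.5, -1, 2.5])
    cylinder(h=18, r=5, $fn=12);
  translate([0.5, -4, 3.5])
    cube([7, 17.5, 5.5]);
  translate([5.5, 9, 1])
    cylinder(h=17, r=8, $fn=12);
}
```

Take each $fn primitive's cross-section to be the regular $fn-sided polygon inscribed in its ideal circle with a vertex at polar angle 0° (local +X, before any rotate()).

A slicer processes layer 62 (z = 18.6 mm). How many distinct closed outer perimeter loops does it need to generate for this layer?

1

At z = 18.6 mm: the cube is absent (z outside [0, 4]); the cylinder at (14.5, -1): section is a regular 12-gon, circumradius r=5; the cube at (0.5, -4) does not reach this height (z outside [3.5, 9]); the cylinder at (5.5, 9) does not reach this height (z outside [1, 18]); Merging all regions: only the r=5 cylinder at (14.5, -1) is present, so the union is just that shape — 1 connected region. The result has 1 disconnected region.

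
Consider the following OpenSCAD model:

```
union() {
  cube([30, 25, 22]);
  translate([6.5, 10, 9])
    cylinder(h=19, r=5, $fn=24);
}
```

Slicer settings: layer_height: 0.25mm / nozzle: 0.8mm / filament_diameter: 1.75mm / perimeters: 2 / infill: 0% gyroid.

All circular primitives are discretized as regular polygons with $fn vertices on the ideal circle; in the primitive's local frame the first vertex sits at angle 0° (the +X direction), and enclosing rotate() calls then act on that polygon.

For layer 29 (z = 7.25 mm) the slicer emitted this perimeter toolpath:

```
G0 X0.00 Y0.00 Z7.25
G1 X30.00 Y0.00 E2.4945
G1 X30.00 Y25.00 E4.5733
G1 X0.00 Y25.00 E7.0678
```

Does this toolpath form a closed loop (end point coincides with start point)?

no

Start point (G0): (0.00, 0.00). End point (last G1): the path does not return to the start — open.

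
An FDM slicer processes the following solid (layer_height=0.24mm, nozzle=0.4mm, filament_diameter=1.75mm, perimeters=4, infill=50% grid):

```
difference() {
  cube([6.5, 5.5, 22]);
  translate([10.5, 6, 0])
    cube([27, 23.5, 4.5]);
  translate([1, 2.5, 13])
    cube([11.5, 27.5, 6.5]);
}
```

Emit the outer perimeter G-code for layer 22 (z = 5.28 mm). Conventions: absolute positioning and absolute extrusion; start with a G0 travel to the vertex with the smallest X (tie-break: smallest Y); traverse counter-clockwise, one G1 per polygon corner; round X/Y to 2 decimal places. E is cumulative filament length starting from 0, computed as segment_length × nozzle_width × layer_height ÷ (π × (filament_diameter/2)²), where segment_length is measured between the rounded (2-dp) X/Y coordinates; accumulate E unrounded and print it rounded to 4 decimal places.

G0 X0.00 Y0.00 Z5.28
G1 X6.50 Y0.00 E0.2594
G1 X6.50 Y5.50 E0.4789
G1 X0.00 Y5.50 E0.7384
G1 X0.00 Y0.00 E0.9579

At z = 5.28 mm: the cube is present — its section is the full 6.5×5.5 rectangle; the cube at (10.5, 6) is not intersected at this z (z outside [0, 4.5]); the cube at (1, 2.5) does not reach this height (z outside [13, 19.5]); Taking the first minus the rest: none of the subtracted shapes is present at this height, so the 6.5×5.5 cube is unchanged — 1 connected region. The outline is a single polygon with 4 vertices. Extrusion per mm of travel: 0.4 × 0.24 / (π × 0.875²) = 0.039912. Accumulating E over each segment gives final E = 0.9579.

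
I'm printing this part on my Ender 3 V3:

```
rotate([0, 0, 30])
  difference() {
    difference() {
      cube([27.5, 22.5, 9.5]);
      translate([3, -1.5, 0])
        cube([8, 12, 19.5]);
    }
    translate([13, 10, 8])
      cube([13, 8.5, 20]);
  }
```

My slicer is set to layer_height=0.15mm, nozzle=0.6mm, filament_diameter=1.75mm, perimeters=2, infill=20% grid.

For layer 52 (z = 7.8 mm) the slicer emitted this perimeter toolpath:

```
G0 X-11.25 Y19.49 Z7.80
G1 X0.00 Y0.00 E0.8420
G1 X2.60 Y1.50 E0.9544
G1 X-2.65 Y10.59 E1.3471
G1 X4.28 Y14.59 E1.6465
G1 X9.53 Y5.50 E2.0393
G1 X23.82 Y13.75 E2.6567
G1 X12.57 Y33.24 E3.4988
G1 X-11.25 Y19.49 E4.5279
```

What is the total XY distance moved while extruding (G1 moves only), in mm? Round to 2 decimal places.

121.01 mm

Sum the Euclidean lengths of each G1 segment: total = 121.01 mm.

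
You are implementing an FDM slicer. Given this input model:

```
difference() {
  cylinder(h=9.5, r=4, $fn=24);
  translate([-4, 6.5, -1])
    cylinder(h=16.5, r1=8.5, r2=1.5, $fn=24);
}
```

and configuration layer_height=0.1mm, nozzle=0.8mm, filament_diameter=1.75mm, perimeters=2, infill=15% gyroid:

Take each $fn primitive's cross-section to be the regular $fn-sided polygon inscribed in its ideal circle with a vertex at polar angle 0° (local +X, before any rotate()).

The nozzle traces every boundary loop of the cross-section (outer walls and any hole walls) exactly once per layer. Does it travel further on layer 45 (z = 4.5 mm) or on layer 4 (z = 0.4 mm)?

Layer 45 (z = 4.5): the cylinder: section is a regular 24-gon, circumradius r=4 (perimeter = 2·24·4.000·sin(180°/24) = 25.06 mm); the cone at (-4, 6.5) contributes a regular 24-gon of circumradius 6.167 (interpolated between r1=8.5 and r2=1.5 at t=0.333) (perimeter = 2·24·6.167·sin(180°/24) = 38.64 mm); Taking the first minus the rest: starting from the r=4 cylinder, the cone at (-4, 6.5) partially overlaps it — only the 10.88 mm² overlap (of its 118.11 mm²) is removed, clipping the outline — boundary = 24.33 mm. So its perimeter = 24.33 mm. Layer 4 (z = 0.4): the cylinder: section is a regular 24-gon, circumradius r=4 (perimeter = 2·24·4.000·sin(180°/24) = 25.06 mm); the cone at (-4, 6.5): at t=0.085 of its height the radius interpolates to r₁+(r₂−r₁)t = 7.906, giving a regular 24-gon of that circumradius (perimeter = 2·24·7.906·sin(180°/24) = 49.53 mm); After the difference (first − rest): starting from the r=4 cylinder, the cone at (-4, 6.5) partially overlaps it — only the 23.94 mm² overlap (of its 194.13 mm²) is removed, clipping the outline — boundary = 22.27 mm. So its perimeter = 22.27 mm. Layer 45 is larger (24.33 vs 22.27 mm).

layer 45 (z = 4.5 mm)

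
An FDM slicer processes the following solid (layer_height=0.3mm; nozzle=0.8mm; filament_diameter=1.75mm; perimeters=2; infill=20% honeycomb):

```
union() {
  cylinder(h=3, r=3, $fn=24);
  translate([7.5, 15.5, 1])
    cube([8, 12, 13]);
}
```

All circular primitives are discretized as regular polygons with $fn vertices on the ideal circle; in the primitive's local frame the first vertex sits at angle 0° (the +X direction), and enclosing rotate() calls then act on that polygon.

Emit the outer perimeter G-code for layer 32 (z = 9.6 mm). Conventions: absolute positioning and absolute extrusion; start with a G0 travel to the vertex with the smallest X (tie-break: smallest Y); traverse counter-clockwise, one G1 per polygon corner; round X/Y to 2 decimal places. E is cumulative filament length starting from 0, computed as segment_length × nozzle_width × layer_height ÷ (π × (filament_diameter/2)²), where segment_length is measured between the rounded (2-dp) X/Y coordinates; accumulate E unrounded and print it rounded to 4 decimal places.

At z = 9.6 mm: the cylinder is absent (z outside [0, 3]); the cube at (7.5, 15.5) (footprint 8×12) is included at this height; Merging all regions: only the 8×12 cube at (7.5, 15.5) is present, so the union is just that shape — 1 connected region. The outline is a single polygon with 4 vertices. Extrusion per mm of travel: 0.8 × 0.3 / (π × 0.875²) = 0.099780. Accumulating E over each segment gives final E = 3.9912.

G0 X7.50 Y15.50 Z9.60
G1 X15.50 Y15.50 E0.7982
G1 X15.50 Y27.50 E1.9956
G1 X7.50 Y27.50 E2.7939
G1 X7.50 Y15.50 E3.9912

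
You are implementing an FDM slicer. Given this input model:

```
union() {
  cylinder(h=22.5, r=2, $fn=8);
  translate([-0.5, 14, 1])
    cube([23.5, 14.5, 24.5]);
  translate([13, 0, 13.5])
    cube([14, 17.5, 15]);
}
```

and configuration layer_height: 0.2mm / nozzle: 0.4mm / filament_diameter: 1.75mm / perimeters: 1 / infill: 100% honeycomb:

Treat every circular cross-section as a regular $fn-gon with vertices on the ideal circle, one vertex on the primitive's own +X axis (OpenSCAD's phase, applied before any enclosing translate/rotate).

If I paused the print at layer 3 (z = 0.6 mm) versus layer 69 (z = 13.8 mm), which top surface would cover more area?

layer 69 (z = 13.8 mm)

Layer 3 (z = 0.6): the r=2 cylinder contributes a regular 8-gon of circumradius 2 (area = (8/2)·2.000²·sin(360°/8) = 11.31 mm²); the cube at (-0.5, 14) is absent (z outside [1, 25.5]); the cube at (13, 0) is not intersected at this z (z outside [13.5, 28.5]); Merging all regions: only the r=2 cylinder is present, so the union is just that shape — area = 11.31 mm². So its area = 11.31 mm². Layer 69 (z = 13.8): the r=2 cylinder gives a regular 8-gon of circumradius 2 (constant along its height) (area = (8/2)·2.000²·sin(360°/8) = 11.31 mm²); the cube at (-0.5, 14) (footprint 23.5×14.5) is included at this height (area 340.75 mm²); the cube at (13, 0) is present — its section is the full 14×17.5 rectangle (area 245.00 mm²); Merging all regions: the regions partially overlap — summed areas 597.06 mm² minus the doubly-counted overlap 35.00 mm² gives 562.06 mm² — area = 562.06 mm². So its area = 562.06 mm². Layer 69 is larger (562.06 vs 11.31 mm²).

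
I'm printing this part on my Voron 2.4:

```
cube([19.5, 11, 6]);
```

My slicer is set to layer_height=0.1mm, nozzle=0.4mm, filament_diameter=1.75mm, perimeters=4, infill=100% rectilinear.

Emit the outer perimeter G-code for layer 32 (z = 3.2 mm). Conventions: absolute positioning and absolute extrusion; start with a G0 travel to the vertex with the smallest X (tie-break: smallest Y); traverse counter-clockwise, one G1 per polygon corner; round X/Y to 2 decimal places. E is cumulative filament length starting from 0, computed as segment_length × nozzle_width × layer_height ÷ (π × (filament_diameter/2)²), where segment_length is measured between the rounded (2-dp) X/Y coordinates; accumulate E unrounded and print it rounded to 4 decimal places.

At z = 3.2 mm: the 19.5×11 cube contributes its full rectangle. The outline is a single polygon with 4 vertices. Extrusion per mm of travel: 0.4 × 0.1 / (π × 0.875²) = 0.016630. Accumulating E over each segment gives final E = 1.0144.

G0 X0.00 Y0.00 Z3.20
G1 X19.50 Y0.00 E0.3243
G1 X19.50 Y11.00 E0.5072
G1 X0.00 Y11.00 E0.8315
G1 X0.00 Y0.00 E1.0144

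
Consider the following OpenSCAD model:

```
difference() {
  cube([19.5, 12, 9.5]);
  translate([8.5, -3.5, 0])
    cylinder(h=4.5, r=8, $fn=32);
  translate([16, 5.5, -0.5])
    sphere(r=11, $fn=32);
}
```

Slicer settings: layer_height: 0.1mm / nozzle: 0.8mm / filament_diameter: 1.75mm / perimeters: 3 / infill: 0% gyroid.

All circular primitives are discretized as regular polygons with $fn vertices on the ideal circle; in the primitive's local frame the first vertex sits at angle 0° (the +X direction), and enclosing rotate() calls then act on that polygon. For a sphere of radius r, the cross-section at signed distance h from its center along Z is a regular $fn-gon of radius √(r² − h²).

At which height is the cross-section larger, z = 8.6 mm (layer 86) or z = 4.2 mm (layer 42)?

Layer 86 (z = 8.6): the cube is present — its section is the full 19.5×12 rectangle (area 234.00 mm²); the cylinder at (8.5, -3.5) does not reach this height (z outside [0, 4.5]); the r=11 sphere at (16, 5.5) slices to a regular 32-gon of circumradius 6.180 (√(r²−h²) with h=9.1 from center) (area = (32/2)·6.180²·sin(360°/32) = 119.21 mm²); After the difference (first − rest): starting from the 19.5×12 cube (234.00 mm²), the r=11 sphere at (16, 5.5) partially overlaps it — only the 97.81 mm² overlap (of its 119.21 mm²) is removed, clipping the outline — area = 136.19 mm². So its area = 136.19 mm². Layer 42 (z = 4.2): the 19.5×12 cube contributes its full rectangle (area 234.00 mm²); the r=8 cylinder at (8.5, -3.5) contributes a regular 32-gon of circumradius 8 (area = (32/2)·8.000²·sin(360°/32) = 199.77 mm²); the sphere at (16, 5.5): section is a regular 32-gon, circumradius = √(r²−h²) = √(11²−4.7²) = 9.945 (area = (32/2)·9.945²·sin(360°/32) = 308.74 mm²); Taking the first minus the rest: starting from the 19.5×12 cube (234.00 mm²), the r=8 cylinder at (8.5, -3.5) partially overlaps it — only the 45.91 mm² overlap (of its 199.77 mm²) is removed, clipping the outline; the r=11 sphere at (16, 5.5) partially overlaps it — only the 122.48 mm² overlap (of its 308.74 mm²) is removed, clipping the outline — area = 65.61 mm². So its area = 65.61 mm². Layer 86 is larger (136.19 vs 65.61 mm²).

layer 86 (z = 8.6 mm)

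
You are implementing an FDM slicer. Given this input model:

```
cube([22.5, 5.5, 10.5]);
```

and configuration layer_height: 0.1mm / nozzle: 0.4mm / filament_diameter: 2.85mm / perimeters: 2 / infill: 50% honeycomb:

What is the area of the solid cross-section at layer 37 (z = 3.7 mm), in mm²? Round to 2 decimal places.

123.75 mm²

At z = 3.7 mm: the 22.5×5.5 cube contributes its full rectangle (area 123.75 mm²). Overall, the cross-section is a single solid region. Net area = 123.75 mm².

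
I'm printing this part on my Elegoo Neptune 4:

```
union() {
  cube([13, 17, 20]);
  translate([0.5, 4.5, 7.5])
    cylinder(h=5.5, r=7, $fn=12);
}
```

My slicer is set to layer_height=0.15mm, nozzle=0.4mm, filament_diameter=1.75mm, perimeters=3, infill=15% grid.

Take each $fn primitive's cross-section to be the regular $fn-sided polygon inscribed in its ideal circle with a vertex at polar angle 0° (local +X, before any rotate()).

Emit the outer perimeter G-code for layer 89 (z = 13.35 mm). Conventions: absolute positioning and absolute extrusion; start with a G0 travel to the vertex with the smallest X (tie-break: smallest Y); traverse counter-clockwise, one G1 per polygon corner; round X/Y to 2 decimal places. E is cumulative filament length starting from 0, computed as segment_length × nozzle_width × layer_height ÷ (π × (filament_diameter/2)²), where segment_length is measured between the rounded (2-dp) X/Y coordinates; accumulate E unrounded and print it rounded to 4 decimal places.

At z = 13.35 mm: the 13×17 cube contributes its full rectangle; the cylinder at (0.5, 4.5) is not intersected at this z (z outside [7.5, 13]); Merging all regions: only the 13×17 cube is present, so the union is just that shape — 1 connected region. The outline is a single polygon with 4 vertices. Extrusion per mm of travel: 0.4 × 0.15 / (π × 0.875²) = 0.024945. Accumulating E over each segment gives final E = 1.4967.

G0 X0.00 Y0.00 Z13.35
G1 X13.00 Y0.00 E0.3243
G1 X13.00 Y17.00 E0.7484
G1 X0.00 Y17.00 E1.0726
G1 X0.00 Y0.00 E1.4967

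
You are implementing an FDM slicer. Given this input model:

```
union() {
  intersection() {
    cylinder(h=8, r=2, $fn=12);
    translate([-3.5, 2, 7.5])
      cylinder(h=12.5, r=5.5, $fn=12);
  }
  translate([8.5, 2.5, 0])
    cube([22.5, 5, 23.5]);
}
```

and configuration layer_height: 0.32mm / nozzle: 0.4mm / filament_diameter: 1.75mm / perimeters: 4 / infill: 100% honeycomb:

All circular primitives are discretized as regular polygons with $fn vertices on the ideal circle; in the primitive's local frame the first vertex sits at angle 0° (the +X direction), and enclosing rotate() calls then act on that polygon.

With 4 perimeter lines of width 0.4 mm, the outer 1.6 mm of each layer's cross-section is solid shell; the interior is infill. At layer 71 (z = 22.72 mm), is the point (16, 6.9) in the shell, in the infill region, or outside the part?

shell

At z = 22.72 mm: the cylinder does not reach this height (z outside [0, 8]); the cylinder at (-3.5, 2) does not reach this height (z outside [7.5, 20]); After intersecting: at least one operand is absent at this height, so nothing remains; the cube at (8.5, 2.5) is present — its section is the full 22.5×5 rectangle; Merging all regions: only the 22.5×5 cube at (8.5, 2.5) is present, so the union is just that shape — 1 connected region. Overall, the cross-section is a single solid region. The nearest boundary edge runs (31.00, 7.50)→(8.50, 7.50); distance from the point to it = 0.60 mm. The point is inside the cross-section, 0.60 mm from the nearest boundary — within the 1.6 mm shell band (4 × 0.4).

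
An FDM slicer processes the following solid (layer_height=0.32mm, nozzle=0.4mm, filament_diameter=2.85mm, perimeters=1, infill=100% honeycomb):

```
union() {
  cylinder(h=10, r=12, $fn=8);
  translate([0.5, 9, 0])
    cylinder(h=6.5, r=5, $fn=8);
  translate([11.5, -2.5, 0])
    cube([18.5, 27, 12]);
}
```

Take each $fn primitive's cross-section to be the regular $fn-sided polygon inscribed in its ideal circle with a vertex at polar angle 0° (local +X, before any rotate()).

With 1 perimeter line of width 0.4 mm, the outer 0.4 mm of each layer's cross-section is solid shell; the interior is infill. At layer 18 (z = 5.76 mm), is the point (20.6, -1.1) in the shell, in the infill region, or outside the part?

At z = 5.76 mm: the cylinder: section is a regular 8-gon, circumradius r=12; the r=5 cylinder at (0.5, 9) gives a regular 8-gon of circumradius 5 (constant along its height); the 18.5×27 cube at (11.5, -2.5) contributes its full rectangle; Merging all regions: the regions partially overlap (shared area 55.05 mm²), so overlapping operands fuse into one piece — 1 connected region. Overall, the cross-section is a single solid region. The nearest boundary edge runs (30.00, -2.50)→(11.50, -2.50); distance from the point to it = 1.40 mm. The point is inside the cross-section and 1.40 mm from the nearest boundary — more than the 0.4 mm shell width (1 × 0.4), so it's in the infill interior.

infill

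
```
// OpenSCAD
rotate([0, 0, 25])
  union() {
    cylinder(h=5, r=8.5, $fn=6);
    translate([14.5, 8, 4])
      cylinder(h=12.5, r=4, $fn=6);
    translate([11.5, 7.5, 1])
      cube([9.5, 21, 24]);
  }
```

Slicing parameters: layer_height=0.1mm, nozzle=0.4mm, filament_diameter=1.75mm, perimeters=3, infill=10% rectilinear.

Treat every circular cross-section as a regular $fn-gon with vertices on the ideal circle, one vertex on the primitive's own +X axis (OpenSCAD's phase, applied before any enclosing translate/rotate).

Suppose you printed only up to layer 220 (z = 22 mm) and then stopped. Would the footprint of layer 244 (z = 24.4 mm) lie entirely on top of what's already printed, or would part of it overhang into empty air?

entirely on top

Compare the two slices. At z = 22: the cylinder is not intersected at this z (z outside [0, 5]); the cylinder at (14.5, 8) does not reach this height (z outside [4, 16.5]); the 9.5×21 cube at (11.5, 7.5) contributes its full rectangle (area 199.50 mm²); Combining (union): only the 9.5×21 cube at (11.5, 7.5) is present, so the union is just that shape — area = 199.50 mm²; (whole slice rotated 25° about Z — lengths, areas and connectivity unchanged). At z = 24.4: the cylinder is not intersected at this z (z outside [0, 5]); the cylinder at (14.5, 8) does not reach this height (z outside [4, 16.5]); the cube at (11.5, 7.5) (footprint 9.5×21) is included at this height (area 199.50 mm²); Merging all regions: only the 9.5×21 cube at (11.5, 7.5) is present, so the union is just that shape — area = 199.50 mm²; (whole slice rotated 25° about Z — lengths, areas and connectivity unchanged). Checking containment: the cross-section at z = 24.4 is a subset of the cross-section at z = 22.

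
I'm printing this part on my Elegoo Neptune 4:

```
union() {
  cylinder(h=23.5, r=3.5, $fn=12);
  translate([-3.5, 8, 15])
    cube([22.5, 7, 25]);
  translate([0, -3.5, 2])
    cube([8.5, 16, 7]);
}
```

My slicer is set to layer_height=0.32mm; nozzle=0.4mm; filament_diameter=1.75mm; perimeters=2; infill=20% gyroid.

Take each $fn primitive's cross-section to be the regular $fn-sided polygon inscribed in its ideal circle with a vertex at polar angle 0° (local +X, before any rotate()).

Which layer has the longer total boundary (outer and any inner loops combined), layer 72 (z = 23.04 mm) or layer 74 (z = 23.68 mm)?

Layer 72 (z = 23.04): the r=3.5 cylinder gives a regular 12-gon of circumradius 3.5 (constant along its height) (perimeter = 2·12·3.500·sin(180°/12) = 21.74 mm); the cube at (-3.5, 8) is present — its section is the full 22.5×7 rectangle (perimeter 59.00 mm); the cube at (0, -3.5) is absent (z outside [2, 9]); Combining (union): the 2 present regions are separate (no shared area or edge), so areas and boundary lengths simply add and each stays a separate island — boundary = 80.74 mm. So its perimeter = 80.74 mm. Layer 74 (z = 23.68): the cylinder does not reach this height (z outside [0, 23.5]); the 22.5×7 cube at (-3.5, 8) contributes its full rectangle (perimeter 59.00 mm); the cube at (0, -3.5) is not intersected at this z (z outside [2, 9]); Merging all regions: only the 22.5×7 cube at (-3.5, 8) is present, so the union is just that shape — boundary = 59.00 mm. So its perimeter = 59.00 mm. Layer 72 is larger (80.74 vs 59.00 mm).

layer 72 (z = 23.04 mm)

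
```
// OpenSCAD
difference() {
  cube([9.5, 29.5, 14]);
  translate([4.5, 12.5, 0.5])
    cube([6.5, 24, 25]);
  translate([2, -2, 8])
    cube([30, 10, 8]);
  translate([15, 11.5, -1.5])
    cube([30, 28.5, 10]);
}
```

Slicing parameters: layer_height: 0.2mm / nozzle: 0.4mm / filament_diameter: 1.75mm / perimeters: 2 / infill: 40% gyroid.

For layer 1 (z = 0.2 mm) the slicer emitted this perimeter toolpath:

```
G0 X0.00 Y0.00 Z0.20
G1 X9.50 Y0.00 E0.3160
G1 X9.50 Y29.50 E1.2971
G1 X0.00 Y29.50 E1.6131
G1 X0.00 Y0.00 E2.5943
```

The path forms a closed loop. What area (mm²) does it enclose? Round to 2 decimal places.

Apply the shoelace formula to the sequence of (X, Y) vertices; enclosed area = 280.25 mm².

280.25 mm²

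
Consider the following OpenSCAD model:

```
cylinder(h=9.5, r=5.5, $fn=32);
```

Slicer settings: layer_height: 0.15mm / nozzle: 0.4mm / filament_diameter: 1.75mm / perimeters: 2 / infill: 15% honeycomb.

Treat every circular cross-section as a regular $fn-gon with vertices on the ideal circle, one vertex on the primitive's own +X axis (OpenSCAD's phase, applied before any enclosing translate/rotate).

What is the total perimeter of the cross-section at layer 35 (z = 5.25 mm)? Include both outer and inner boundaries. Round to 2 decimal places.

34.50 mm

At z = 5.25 mm: the r=5.5 cylinder gives a regular 32-gon of circumradius 5.5 (constant along its height) (perimeter = 2·32·5.500·sin(180°/32) = 34.50 mm). Overall, the cross-section is a single solid region. Total boundary length (outer) = 34.50 mm.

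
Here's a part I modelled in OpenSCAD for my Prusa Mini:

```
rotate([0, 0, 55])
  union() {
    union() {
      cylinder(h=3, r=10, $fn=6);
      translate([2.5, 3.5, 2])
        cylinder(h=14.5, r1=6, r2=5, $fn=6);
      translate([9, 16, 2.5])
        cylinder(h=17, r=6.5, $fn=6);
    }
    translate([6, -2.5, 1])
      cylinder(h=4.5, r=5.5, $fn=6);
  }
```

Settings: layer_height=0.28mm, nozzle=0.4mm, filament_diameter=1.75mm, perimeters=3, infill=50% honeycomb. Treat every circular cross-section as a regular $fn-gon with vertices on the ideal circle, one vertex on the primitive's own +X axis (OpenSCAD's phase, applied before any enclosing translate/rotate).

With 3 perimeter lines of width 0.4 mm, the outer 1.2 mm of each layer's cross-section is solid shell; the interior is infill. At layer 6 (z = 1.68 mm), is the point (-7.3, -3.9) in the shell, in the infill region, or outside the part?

shell

At z = 1.68 mm: the r=10 cylinder contributes a regular 6-gon of circumradius 10; the cone at (2.5, 3.5) does not reach this height (z outside [2, 16.5]); the cylinder at (9, 16) does not reach this height (z outside [2.5, 19.5]); Combining (union): only the r=10 cylinder is present, so the union is just that shape — 1 connected region; the r=5.5 cylinder at (6, -2.5) gives a regular 6-gon of circumradius 5.5 (constant along its height); Combining (union): the regions partially overlap (shared area 60.69 mm²), so overlapping operands fuse into one piece — 1 connected region; (whole slice rotated 55° about Z — lengths, areas and connectivity unchanged). Overall, the cross-section is a single solid region. Undo the 55° rotation: the query point maps to (-7.382, 3.743) in the un-rotated model frame. The nearest boundary edge runs (-10.00, 0.00)→(-5.00, 8.66); distance from the point to it = 0.40 mm. The point is inside the cross-section, 0.40 mm from the nearest boundary — within the 1.2 mm shell band (3 × 0.4).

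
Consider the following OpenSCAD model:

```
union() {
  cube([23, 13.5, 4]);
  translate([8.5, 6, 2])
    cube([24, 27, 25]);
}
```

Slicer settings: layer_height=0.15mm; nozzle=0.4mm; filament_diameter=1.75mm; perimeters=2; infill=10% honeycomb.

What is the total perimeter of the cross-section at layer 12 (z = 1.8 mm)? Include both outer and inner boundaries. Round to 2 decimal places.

73.00 mm

At z = 1.8 mm: the cube (footprint 23×13.5) is included at this height (perimeter 73.00 mm); the cube at (8.5, 6) is not intersected at this z (z outside [2, 27]); Combining (union): only the 23×13.5 cube is present, so the union is just that shape — boundary = 73.00 mm. Overall, the cross-section is a single solid region. Total boundary length (outer) = 73.00 mm.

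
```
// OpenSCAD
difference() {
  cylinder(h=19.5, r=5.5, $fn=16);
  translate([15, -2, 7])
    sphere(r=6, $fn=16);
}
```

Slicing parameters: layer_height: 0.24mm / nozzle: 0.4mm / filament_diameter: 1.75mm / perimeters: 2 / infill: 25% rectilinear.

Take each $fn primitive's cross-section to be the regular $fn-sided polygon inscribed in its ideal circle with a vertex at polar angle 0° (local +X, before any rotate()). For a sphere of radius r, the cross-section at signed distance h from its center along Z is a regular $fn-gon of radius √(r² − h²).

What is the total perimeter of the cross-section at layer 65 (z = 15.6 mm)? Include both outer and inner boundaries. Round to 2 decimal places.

At z = 15.6 mm: the cylinder: section is a regular 16-gon, circumradius r=5.5 (perimeter = 2·16·5.500·sin(180°/16) = 34.34 mm); the sphere at (15, -2) does not reach this height (|z−center|=8.600 > r=6); Taking the first minus the rest: none of the subtracted shapes is present at this height, so the r=5.5 cylinder is unchanged — boundary = 34.34 mm. Overall, the cross-section is a single solid region. Total boundary length (outer) = 34.34 mm.

34.34 mm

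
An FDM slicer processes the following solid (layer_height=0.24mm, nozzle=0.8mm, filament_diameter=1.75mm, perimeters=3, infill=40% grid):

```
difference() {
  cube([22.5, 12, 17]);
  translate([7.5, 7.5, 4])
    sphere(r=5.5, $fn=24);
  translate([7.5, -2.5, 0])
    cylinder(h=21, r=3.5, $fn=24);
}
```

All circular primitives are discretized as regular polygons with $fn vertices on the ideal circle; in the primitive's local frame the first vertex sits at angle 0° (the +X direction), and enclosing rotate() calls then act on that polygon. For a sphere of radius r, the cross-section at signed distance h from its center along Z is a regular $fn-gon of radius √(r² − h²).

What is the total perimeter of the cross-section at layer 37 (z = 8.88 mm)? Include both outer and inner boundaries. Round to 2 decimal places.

At z = 8.88 mm: the 22.5×12 cube contributes its full rectangle (perimeter 69.00 mm); the r=5.5 sphere at (7.5, 7.5) slices to a regular 24-gon of circumradius 2.537 (√(r²−h²) with h=4.88 from center) (perimeter = 2·24·2.537·sin(180°/24) = 15.89 mm); the cylinder at (7.5, -2.5): section is a regular 24-gon, circumradius r=3.5 (perimeter = 2·24·3.500·sin(180°/24) = 21.93 mm); Subtracting the remaining from the first: starting from the 22.5×12 cube, the r=5.5 sphere at (7.5, 7.5) lies wholly inside it (removes its full 19.99 mm² and its 15.89 mm outline becomes a hole wall); the r=3.5 cylinder at (7.5, -2.5) partially overlaps it — only the 3.26 mm² overlap (of its 38.05 mm²) is removed, clipping the outline — boundary (outer + 1 inner loop) = 85.41 mm. Overall, the cross-section is one region with 1 hole. Total boundary length (outer + inner) = 85.41 mm.

85.41 mm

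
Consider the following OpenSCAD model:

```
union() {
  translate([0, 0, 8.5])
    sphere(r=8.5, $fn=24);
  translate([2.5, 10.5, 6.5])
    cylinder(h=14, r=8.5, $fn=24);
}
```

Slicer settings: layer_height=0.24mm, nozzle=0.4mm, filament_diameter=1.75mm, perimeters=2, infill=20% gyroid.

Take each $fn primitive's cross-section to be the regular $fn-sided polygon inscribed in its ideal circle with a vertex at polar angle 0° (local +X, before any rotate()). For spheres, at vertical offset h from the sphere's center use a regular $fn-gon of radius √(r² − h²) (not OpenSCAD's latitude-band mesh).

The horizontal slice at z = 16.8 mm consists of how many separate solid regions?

At z = 16.8 mm: the r=8.5 sphere slices to a regular 24-gon of circumradius 1.833 (√(r²−h²) with h=8.3 from center); the r=8.5 cylinder at (2.5, 10.5) contributes a regular 24-gon of circumradius 8.5; Taking the union: the 2 present regions are separate (no shared area or edge), so areas and boundary lengths simply add and each stays a separate island — 2 connected regions. The result has 2 disconnected regions.

2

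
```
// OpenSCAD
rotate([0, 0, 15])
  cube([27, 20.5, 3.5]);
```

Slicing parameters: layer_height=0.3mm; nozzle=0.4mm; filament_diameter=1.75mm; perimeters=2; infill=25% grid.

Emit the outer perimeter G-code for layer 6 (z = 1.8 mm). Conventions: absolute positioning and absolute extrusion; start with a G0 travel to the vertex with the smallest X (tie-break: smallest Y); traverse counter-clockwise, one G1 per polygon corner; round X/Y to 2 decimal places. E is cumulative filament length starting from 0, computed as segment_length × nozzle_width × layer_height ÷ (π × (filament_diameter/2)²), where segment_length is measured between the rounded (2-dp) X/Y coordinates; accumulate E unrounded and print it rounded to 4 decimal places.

G0 X-5.31 Y19.80 Z1.80
G1 X0.00 Y0.00 E1.0227
G1 X26.08 Y6.99 E2.3698
G1 X20.77 Y26.79 E3.3925
G1 X-5.31 Y19.80 E4.7396

At z = 1.8 mm: the cube (footprint 27×20.5) is included at this height; (rotated 15° about Z; rotation is an isometry so areas/perimeters/island counts are preserved). The outline is a single polygon with 4 vertices. Extrusion per mm of travel: 0.4 × 0.3 / (π × 0.875²) = 0.049890. Accumulating E over each segment gives final E = 4.7396.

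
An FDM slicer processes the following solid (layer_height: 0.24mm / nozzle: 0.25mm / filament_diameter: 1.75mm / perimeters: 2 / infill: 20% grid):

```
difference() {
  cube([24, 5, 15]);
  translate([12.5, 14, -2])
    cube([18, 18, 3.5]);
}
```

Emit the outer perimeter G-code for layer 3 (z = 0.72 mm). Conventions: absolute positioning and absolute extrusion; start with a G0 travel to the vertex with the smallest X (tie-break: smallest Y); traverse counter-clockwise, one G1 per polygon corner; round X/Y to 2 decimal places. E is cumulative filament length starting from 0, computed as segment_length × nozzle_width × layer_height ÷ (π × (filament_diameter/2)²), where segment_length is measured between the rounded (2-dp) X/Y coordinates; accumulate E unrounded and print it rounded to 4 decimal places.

G0 X0.00 Y0.00 Z0.72
G1 X24.00 Y0.00 E0.5987
G1 X24.00 Y5.00 E0.7234
G1 X0.00 Y5.00 E1.3221
G1 X0.00 Y0.00 E1.4468

At z = 0.72 mm: the 24×5 cube contributes its full rectangle; the cube at (12.5, 14) (footprint 18×18) is included at this height; Taking the first minus the rest: starting from the 24×5 cube, the 18×18 cube at (12.5, 14) misses the remaining region (no effect) — 1 connected region. The outline is a single polygon with 4 vertices. Extrusion per mm of travel: 0.25 × 0.24 / (π × 0.875²) = 0.024945. Accumulating E over each segment gives final E = 1.4468.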